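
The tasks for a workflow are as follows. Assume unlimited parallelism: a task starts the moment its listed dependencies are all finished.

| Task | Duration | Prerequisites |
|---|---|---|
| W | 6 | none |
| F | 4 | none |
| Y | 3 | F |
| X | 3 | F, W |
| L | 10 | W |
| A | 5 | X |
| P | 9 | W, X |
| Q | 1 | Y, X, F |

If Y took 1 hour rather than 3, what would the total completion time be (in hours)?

18

As given, the longest chain is W→X→P = 6+3+9 = 18, so the finish is 18 hours.
Y is off the critical path — its longest chain is 8 hours, giving 10 of slack.
The critical path is still W→X→P; finish is now 18 hours.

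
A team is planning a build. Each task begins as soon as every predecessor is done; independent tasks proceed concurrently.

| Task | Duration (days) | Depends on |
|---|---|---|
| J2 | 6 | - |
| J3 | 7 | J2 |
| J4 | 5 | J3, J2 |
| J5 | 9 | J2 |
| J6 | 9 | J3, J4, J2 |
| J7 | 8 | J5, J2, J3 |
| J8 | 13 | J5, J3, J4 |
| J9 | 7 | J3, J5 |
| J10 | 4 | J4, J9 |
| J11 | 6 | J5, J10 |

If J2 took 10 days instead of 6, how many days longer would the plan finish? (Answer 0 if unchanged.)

Baseline: J2→J5→J9→J10→J11 = 6+9+7+4+6 = 32 → 32 days.
Since J2 is critical, the +4 change carries straight to that chain (now 36 days).
No other chain overtakes it, so the finish is 36 days.
Change in finish: 36 − 32 = +4 days.

4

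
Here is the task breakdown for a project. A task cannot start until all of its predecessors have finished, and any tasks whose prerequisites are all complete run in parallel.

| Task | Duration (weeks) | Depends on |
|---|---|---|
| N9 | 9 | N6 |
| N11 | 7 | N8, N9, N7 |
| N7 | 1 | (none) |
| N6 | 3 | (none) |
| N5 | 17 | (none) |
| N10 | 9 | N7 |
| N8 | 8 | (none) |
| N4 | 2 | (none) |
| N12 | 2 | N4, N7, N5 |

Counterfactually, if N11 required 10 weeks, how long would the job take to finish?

As given, the longest chain is N6→N9→N11 = 3+9+7 = 19, so the finish is 19 weeks.
Since N11 is critical, the +3 change carries straight to that chain (now 22 weeks).
That remains the longest chain; total 22 weeks.

22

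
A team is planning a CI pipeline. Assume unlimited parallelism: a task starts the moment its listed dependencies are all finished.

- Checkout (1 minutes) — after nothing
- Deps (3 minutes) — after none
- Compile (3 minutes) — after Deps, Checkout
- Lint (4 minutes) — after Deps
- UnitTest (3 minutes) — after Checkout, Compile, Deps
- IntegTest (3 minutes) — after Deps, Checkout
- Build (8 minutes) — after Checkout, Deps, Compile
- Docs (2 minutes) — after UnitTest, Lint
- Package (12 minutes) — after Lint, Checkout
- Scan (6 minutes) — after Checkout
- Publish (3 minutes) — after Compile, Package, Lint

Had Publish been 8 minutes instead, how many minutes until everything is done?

27

The binding path is Deps→Lint→Package→Publish = 3+4+12+3 = 22; finish at 22 minutes.
Publish lies on that path, so at 8 minutes the path becomes 27 minutes.
No other chain overtakes it, so the finish is 27 minutes.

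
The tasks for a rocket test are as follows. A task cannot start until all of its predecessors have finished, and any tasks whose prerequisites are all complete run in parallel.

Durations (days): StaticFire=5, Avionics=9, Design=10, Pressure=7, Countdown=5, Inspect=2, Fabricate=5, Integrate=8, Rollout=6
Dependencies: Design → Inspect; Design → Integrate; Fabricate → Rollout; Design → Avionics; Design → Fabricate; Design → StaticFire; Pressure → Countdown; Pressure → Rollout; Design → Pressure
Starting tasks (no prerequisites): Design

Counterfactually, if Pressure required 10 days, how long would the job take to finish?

26

As given, the longest chain is Design→Pressure→Rollout = 10+7+6 = 23, so the finish is 23 days.
Pressure is on the critical path; changing it to 10 makes that path 26 days.
That remains the longest chain; total 26 days.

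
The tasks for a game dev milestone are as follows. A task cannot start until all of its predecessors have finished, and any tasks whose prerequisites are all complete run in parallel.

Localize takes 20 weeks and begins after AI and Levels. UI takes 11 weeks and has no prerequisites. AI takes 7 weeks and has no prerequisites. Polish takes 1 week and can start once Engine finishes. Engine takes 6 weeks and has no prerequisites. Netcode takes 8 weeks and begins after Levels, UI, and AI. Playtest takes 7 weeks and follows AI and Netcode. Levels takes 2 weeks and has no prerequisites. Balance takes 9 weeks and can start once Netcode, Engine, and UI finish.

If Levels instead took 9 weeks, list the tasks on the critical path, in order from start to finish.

Baseline: UI→Netcode→Balance = 11+8+9 = 28 → 28 weeks.
The longest path through Levels is only 22 weeks, so Levels has float 6.
Now Levels→Localize = 9+20 = 29 is longest, so the finish becomes 29 weeks.

Levels, Localize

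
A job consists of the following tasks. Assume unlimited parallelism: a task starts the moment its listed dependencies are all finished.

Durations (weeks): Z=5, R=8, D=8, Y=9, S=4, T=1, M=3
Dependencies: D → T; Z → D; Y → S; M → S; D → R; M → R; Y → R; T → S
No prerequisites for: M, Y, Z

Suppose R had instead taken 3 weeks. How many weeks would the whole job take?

Actual critical path: Z→D→R = 5+8+8 = 21 ⇒ 21 weeks.
R is on the critical path; changing it to 3 makes that path 16 weeks.
New critical path: Z→D→T→S = 5+8+1+4 = 18 ⇒ 18 weeks.

18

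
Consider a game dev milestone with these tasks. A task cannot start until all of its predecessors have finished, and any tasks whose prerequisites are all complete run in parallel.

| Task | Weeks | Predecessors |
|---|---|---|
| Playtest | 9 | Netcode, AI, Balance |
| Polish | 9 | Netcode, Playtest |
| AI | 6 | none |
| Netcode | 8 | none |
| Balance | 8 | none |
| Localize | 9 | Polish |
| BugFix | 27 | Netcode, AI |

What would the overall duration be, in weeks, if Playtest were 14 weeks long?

40

The binding path is Netcode→Playtest→Polish→Localize = 8+9+9+9 = 35; finish at 35 weeks.
Since Playtest is critical, the +5 change carries straight to that chain (now 40 weeks).
That remains the longest chain; total 40 weeks.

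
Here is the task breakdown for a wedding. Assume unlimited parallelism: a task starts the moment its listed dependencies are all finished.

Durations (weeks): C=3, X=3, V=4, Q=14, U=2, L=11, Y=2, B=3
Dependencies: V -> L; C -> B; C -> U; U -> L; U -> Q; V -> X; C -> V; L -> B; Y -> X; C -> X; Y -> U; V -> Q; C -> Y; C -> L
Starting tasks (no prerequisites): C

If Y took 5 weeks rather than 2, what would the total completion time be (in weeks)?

The binding path is C→Y→U→Q = 3+2+2+14 = 21; finish at 21 weeks.
Since Y is critical, the +3 change carries straight to that chain (now 24 weeks).
The critical path is still C→Y→U→Q; finish is now 24 weeks.

24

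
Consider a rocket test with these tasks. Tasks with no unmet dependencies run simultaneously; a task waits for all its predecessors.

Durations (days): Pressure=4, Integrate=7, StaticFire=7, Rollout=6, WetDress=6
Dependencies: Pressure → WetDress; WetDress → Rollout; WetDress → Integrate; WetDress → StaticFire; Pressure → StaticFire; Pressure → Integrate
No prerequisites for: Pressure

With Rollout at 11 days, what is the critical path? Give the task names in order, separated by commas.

Pressure, WetDress, Rollout

The binding path is Pressure→WetDress→StaticFire = 4+6+7 = 17; finish at 17 days.
The longest path through Rollout is only 16 days, so Rollout has float 1.
Now Pressure→WetDress→Rollout = 4+6+11 = 21 is longest, so the finish becomes 21 days.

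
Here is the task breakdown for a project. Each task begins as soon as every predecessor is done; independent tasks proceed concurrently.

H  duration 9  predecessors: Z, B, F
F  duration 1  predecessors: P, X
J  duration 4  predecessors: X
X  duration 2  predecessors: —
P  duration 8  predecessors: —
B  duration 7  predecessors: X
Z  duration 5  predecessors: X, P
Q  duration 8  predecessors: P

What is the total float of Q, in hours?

6

P→Z→H = 8+5+9 = 22 sets the makespan at 22 hours.
The longest chain containing Q totals 16 hours.
So Q can slip 22 − 16 = 6 hours.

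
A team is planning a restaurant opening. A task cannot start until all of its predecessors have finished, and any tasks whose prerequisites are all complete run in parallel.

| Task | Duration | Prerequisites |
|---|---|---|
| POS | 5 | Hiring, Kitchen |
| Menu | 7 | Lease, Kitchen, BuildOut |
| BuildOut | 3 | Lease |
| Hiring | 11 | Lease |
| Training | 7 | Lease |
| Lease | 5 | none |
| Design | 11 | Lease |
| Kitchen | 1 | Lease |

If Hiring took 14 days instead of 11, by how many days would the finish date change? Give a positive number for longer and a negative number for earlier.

3

As given, the longest chain is Lease→Hiring→POS = 5+11+5 = 21, so the finish is 21 days.
Hiring is on the critical path; changing it to 14 makes that path 24 days.
The critical path is still Lease→Hiring→POS; finish is now 24 days.
Change in finish: 24 − 21 = +3 days.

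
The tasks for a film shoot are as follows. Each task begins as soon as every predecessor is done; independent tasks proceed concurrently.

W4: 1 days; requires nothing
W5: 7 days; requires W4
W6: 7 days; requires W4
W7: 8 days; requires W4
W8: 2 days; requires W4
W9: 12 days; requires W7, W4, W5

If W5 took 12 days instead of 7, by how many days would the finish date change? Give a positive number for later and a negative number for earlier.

As given, the longest chain is W4→W7→W9 = 1+8+12 = 21, so the finish is 21 days.
W5 has 1 day of float (longest path through it is 20).
Now W4→W5→W9 = 1+12+12 = 25 is longest, so the finish becomes 25 days.
Change in finish: 25 − 21 = +4 days.

4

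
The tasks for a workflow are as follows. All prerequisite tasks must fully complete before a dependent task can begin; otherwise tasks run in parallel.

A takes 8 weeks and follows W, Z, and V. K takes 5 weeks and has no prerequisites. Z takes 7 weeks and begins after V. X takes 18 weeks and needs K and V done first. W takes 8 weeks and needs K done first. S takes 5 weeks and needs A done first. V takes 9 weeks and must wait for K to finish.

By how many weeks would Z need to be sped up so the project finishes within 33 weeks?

Current finish: 34 weeks; target: 33.
Z is on every critical path, so each week cut from Z cuts the finish by one (this holds down to a finish of 32).
Need 34 − 33 = 1 week off Z → Z becomes 6 weeks, finish becomes 33.

1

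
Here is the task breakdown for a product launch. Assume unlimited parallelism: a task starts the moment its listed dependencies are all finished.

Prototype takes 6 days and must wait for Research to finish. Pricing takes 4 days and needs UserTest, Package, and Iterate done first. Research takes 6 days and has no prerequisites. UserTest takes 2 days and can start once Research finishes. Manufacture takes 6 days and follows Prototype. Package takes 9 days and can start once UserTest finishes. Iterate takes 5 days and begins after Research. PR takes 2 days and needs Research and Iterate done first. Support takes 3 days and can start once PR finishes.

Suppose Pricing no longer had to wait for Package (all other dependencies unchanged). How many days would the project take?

Original critical path: Research→UserTest→Package→Pricing = 6+2+9+4 = 21 ⇒ 21 days.
Without Package→Pricing, Pricing's earliest start moves from 17 to 11.
New critical path: Research→Prototype→Manufacture = 6+6+6 = 18 ⇒ 18 days.

18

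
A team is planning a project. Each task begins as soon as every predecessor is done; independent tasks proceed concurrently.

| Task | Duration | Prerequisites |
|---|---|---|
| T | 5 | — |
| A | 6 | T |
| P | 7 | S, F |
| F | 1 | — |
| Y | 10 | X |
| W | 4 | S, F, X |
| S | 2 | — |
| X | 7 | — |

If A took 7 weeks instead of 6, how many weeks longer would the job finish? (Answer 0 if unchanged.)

As given, the longest chain is X→Y = 7+10 = 17, so the finish is 17 weeks.
A is off the critical path — its longest chain is 11 weeks, giving 6 of slack.
The critical path is still X→Y; finish is now 17 weeks.
Change in finish: 17 − 17 = +0 weeks.

0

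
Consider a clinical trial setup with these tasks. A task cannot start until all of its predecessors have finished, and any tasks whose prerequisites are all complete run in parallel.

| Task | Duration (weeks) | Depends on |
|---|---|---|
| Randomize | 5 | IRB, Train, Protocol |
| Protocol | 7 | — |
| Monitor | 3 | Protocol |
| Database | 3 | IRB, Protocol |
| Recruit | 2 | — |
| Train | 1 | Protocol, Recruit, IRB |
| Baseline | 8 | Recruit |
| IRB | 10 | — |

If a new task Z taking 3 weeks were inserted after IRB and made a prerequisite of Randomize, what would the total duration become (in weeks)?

Originally the schedule takes 16 weeks.
With Z inserted, Randomize now waits for max(IRB, Train, Protocol, Z).
New critical path: IRB→Z→Randomize = 10+3+5 = 18 ⇒ 18 weeks.

18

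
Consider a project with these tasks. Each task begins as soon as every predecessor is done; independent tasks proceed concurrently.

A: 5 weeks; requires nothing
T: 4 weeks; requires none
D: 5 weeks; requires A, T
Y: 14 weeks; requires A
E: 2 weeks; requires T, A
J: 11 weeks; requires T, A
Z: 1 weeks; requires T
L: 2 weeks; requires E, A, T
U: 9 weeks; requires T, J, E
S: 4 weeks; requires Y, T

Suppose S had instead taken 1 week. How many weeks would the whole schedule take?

25

Critical path before the change: A→J→U = 5+11+9 = 25 giving 25 weeks.
S is off the critical path — its longest chain is 23 weeks, giving 2 of slack.
No other chain overtakes it, so the finish is 25 weeks.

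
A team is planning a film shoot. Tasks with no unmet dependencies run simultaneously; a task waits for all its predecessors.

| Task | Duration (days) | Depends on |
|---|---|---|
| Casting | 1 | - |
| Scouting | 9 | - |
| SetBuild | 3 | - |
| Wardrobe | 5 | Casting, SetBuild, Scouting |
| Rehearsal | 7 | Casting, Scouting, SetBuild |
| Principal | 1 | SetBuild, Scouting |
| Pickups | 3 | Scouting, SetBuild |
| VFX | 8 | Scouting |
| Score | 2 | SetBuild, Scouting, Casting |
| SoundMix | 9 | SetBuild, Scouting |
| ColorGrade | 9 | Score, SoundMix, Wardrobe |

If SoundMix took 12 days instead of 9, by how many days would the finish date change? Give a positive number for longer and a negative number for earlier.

3

Actual critical path: Scouting→SoundMix→ColorGrade = 9+9+9 = 27 ⇒ 27 days.
SoundMix lies on that path, so at 12 days the path becomes 30 days.
The critical path is still Scouting→SoundMix→ColorGrade; finish is now 30 days.
Change in finish: 30 − 27 = +3 days.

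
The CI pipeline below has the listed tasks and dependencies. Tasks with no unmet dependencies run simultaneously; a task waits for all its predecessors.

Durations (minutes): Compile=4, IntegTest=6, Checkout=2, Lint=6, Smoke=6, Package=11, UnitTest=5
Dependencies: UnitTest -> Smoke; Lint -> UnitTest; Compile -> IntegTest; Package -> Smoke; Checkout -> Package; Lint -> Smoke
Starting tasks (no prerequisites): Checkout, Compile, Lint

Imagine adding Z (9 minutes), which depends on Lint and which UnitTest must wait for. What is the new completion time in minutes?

26

Originally the CI pipeline takes 19 minutes.
With Z inserted, UnitTest now waits for max(Lint, Z).
New critical path: Lint→Z→UnitTest→Smoke = 6+9+5+6 = 26 ⇒ 26 minutes.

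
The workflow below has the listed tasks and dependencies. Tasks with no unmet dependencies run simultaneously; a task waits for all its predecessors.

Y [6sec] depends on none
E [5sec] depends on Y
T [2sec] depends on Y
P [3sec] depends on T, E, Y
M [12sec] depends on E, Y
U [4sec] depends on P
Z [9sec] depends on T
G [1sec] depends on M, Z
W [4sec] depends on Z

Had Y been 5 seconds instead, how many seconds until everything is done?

23

Baseline: Y→E→M→G = 6+5+12+1 = 24 → 24 seconds.
Y is on the critical path; changing it to 5 makes that path 23 seconds.
That remains the longest chain; total 23 seconds.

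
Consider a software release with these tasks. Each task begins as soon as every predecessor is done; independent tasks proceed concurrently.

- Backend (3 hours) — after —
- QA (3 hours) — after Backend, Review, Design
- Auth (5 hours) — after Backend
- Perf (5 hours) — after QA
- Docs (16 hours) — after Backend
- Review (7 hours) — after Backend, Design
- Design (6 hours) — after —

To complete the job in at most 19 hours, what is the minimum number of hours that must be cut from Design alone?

Current finish: 21 hours; target: 19.
Design is on every critical path, so each hour cut from Design cuts the finish by one (this holds down to a finish of 19).
Need 21 − 19 = 2 hours off Design → Design becomes 4 hours, finish becomes 19.

2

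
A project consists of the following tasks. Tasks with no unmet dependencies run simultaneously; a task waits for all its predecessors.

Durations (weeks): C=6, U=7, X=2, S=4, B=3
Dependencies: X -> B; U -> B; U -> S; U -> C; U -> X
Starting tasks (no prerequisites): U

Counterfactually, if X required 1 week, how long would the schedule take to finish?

Baseline: U→C = 7+6 = 13 → 13 weeks.
X has 1 week of float (longest path through it is 12).
No other chain overtakes it, so the finish is 13 weeks.

13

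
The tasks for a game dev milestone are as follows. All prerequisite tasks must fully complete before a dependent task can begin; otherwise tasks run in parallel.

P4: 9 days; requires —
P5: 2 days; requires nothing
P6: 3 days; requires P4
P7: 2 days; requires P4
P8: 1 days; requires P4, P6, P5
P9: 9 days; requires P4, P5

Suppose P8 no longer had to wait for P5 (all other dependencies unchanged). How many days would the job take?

18

Before: longest chain P4→P9 = 9+9 = 18, finish 18.
Dropping P5→P8 doesn't change P8's earliest start (12); another predecessor still binds.
After: P4→P9 = 9+9 = 18 → 18 days.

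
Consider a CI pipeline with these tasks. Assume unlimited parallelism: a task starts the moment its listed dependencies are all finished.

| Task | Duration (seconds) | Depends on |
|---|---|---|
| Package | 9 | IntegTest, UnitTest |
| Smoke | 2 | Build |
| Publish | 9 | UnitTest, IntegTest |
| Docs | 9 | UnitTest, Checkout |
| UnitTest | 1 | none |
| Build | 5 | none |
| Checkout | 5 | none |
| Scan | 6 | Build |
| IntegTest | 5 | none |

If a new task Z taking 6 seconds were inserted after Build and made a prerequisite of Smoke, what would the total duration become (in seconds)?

14

Originally the plan takes 14 seconds.
With Z inserted, Smoke now waits for max(Build, Z).
New critical path: Checkout→Docs = 5+9 = 14 ⇒ 14 seconds.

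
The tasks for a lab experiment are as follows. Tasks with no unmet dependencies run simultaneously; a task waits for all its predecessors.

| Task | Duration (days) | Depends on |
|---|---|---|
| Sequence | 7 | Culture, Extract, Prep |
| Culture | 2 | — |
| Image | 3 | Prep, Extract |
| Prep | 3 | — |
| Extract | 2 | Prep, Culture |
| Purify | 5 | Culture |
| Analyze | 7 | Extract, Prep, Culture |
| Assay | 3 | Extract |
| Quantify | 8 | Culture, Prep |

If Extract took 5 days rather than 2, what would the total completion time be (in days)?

As given, the longest chain is Prep→Extract→Sequence = 3+2+7 = 12, so the finish is 12 days.
Extract is on the critical path; changing it to 5 makes that path 15 days.
No other chain overtakes it, so the finish is 15 days.

15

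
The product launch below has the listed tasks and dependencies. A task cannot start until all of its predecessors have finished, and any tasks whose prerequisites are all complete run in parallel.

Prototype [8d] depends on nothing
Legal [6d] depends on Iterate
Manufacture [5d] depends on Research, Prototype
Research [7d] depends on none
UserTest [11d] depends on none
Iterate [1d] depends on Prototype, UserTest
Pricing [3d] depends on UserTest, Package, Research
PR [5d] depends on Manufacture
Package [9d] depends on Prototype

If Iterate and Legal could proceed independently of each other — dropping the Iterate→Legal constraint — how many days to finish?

20

Original critical path: Prototype→Package→Pricing = 8+9+3 = 20 ⇒ 20 days.
Without Iterate→Legal, Legal's earliest start moves from 12 to 0.
New critical path: Prototype→Package→Pricing = 8+9+3 = 20 ⇒ 20 days.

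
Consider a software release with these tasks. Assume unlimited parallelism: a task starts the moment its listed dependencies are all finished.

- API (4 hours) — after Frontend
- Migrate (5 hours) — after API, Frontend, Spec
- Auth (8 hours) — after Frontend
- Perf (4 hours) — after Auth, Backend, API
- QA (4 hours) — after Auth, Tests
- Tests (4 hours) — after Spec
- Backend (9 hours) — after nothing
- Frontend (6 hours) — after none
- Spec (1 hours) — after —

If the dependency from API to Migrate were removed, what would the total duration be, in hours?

18

Original critical path: Frontend→Auth→QA = 6+8+4 = 18 ⇒ 18 hours.
Without API→Migrate, Migrate's earliest start moves from 10 to 6.
The longest chain is now Frontend→Auth→QA = 6+8+4 = 18, so the plan takes 18 hours.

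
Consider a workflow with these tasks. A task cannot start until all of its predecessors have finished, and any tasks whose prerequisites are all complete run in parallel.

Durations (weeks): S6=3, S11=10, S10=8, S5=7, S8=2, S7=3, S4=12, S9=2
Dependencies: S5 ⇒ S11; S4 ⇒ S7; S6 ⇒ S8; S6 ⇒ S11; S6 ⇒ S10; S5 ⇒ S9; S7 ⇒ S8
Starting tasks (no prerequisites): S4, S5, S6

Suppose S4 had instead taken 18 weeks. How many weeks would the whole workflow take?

As given, the longest chain is S4→S7→S8 = 12+3+2 = 17, so the finish is 17 weeks.
S4 lies on that path, so at 18 weeks the path becomes 23 weeks.
That remains the longest chain; total 23 weeks.

23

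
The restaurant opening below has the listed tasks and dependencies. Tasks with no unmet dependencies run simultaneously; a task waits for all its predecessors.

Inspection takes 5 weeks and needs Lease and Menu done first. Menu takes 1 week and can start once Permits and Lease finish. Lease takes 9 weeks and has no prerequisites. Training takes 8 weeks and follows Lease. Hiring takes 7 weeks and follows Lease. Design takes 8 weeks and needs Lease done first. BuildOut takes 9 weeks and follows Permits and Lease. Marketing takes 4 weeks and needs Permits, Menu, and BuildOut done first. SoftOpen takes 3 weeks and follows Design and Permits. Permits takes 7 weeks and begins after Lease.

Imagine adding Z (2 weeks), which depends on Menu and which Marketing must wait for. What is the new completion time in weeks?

29

Originally the job takes 29 weeks.
With Z inserted, Marketing now waits for max(Permits, Menu, BuildOut, Z).
New critical path: Lease→Permits→BuildOut→Marketing = 9+7+9+4 = 29 ⇒ 29 weeks.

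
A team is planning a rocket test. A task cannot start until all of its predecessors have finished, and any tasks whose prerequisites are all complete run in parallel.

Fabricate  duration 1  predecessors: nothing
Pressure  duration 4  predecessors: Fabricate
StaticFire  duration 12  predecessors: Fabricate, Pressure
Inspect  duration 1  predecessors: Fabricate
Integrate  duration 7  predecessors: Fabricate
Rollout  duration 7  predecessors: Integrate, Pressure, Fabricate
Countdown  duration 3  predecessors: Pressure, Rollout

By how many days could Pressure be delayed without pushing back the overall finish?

1

Critical path: Fabricate→Integrate→Rollout→Countdown = 1+7+7+3 = 18, so the finish is 18 days.
Longest path through Pressure: 17 days (earliest finish 5, latest finish 6).
Float = 18 − 17 = 1.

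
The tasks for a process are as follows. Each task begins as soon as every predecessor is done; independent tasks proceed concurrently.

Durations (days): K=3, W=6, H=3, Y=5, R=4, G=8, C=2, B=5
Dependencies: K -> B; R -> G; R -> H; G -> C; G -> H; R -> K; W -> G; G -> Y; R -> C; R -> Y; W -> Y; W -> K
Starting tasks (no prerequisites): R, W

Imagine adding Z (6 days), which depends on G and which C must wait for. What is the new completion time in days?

22

Originally the process takes 19 days.
With Z inserted, C now waits for max(G, R, Z).
New critical path: W→G→Z→C = 6+8+6+2 = 22 ⇒ 22 days.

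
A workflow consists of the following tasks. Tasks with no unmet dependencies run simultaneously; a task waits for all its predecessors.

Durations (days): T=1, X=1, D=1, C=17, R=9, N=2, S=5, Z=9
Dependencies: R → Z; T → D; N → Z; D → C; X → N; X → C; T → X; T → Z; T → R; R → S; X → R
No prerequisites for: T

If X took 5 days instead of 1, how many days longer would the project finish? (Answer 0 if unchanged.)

4

As given, the longest chain is T→X→R→Z = 1+1+9+9 = 20, so the finish is 20 days.
Since X is critical, the +4 change carries straight to that chain (now 24 days).
No other chain overtakes it, so the finish is 24 days.
Change in finish: 24 − 20 = +4 days.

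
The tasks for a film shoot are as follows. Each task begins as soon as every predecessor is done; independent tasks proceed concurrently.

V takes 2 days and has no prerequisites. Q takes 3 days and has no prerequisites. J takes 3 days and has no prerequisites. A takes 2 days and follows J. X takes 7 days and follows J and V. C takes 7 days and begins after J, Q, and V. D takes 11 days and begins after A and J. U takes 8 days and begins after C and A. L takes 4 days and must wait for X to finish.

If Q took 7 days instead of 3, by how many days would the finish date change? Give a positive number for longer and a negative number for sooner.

4

Critical path before the change: Q→C→U = 3+7+8 = 18 giving 18 days.
Q lies on that path, so at 7 days the path becomes 22 days.
No other chain overtakes it, so the finish is 22 days.
Change in finish: 22 − 18 = +4 days.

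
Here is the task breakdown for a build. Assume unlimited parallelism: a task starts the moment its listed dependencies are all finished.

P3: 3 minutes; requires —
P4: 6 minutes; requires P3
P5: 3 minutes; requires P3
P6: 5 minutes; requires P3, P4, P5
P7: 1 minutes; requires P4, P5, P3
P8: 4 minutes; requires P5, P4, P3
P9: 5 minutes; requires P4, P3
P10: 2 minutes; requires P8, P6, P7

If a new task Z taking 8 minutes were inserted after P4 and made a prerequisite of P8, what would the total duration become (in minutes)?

23

Originally the schedule takes 16 minutes.
With Z inserted, P8 now waits for max(P5, P4, P3, Z).
New critical path: P3→P4→Z→P8→P10 = 3+6+8+4+2 = 23 ⇒ 23 minutes.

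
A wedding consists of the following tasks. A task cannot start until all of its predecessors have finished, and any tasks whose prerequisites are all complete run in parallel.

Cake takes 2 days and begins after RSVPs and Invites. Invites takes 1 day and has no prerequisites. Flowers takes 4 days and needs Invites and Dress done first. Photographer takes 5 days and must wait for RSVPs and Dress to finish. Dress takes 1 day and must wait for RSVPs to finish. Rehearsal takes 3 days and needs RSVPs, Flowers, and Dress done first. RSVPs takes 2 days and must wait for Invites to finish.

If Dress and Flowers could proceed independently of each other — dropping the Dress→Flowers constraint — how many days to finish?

9

With the dependency in place, Invites→RSVPs→Dress→Flowers→Rehearsal = 1+2+1+4+3 = 11 sets the finish at 11 days.
Without Dress→Flowers, Flowers's earliest start moves from 4 to 1.
New critical path: Invites→RSVPs→Dress→Photographer = 1+2+1+5 = 9 ⇒ 9 days.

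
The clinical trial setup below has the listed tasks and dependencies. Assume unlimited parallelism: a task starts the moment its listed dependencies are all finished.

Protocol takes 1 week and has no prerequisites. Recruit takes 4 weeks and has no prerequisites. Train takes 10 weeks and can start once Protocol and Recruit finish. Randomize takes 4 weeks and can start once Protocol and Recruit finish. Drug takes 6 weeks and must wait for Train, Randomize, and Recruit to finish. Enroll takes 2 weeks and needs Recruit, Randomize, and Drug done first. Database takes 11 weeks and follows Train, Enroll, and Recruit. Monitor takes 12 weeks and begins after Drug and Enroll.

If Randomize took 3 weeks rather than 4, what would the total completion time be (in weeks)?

34

Baseline: Recruit→Train→Drug→Enroll→Monitor = 4+10+6+2+12 = 34 → 34 weeks.
Randomize is off the critical path — its longest chain is 28 weeks, giving 6 of slack.
That remains the longest chain; total 34 weeks.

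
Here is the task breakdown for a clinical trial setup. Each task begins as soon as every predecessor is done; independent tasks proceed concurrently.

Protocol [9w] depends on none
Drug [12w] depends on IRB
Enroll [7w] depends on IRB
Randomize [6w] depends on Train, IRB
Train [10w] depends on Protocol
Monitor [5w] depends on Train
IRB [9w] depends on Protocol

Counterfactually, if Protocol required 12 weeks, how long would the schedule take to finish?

33

Actual critical path: Protocol→IRB→Drug = 9+9+12 = 30 ⇒ 30 weeks.
Since Protocol is critical, the +3 change carries straight to that chain (now 33 weeks).
No other chain overtakes it, so the finish is 33 weeks.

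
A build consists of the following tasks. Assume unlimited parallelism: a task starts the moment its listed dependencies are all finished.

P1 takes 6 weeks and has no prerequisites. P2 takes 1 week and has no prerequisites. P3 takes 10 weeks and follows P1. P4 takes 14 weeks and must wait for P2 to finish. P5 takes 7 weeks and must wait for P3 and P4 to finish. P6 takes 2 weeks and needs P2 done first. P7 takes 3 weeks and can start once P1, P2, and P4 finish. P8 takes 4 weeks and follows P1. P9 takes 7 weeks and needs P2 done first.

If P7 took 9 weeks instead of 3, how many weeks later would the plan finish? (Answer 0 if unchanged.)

1

Baseline: P1→P3→P5 = 6+10+7 = 23 → 23 weeks.
The longest path through P7 is only 18 weeks, so P7 has float 5.
The binding chain switches to P2→P4→P7 = 1+14+9 = 24; finish 24 weeks.
Change in finish: 24 − 23 = +1 weeks.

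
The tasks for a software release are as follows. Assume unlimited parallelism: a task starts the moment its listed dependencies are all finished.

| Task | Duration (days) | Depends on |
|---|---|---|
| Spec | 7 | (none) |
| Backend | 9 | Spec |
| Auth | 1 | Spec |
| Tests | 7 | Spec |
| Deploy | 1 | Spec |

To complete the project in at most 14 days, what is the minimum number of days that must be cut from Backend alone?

Current finish: 16 days; target: 14.
Backend is on every critical path, so each day cut from Backend cuts the finish by one (this holds down to a finish of 14).
Need 16 − 14 = 2 days off Backend → Backend becomes 7 days, finish becomes 14.

2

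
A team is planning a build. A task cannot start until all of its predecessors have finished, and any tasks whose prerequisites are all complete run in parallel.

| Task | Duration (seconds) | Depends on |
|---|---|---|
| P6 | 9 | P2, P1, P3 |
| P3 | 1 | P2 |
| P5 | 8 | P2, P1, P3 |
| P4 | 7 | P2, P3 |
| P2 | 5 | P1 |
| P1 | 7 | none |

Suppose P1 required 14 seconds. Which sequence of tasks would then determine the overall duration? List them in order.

Baseline: P1→P2→P3→P6 = 7+5+1+9 = 22 → 22 seconds.
P1 lies on that path, so at 14 seconds the path becomes 29 seconds.
The critical path is still P1→P2→P3→P6; finish is now 29 seconds.

P1, P2, P3, P6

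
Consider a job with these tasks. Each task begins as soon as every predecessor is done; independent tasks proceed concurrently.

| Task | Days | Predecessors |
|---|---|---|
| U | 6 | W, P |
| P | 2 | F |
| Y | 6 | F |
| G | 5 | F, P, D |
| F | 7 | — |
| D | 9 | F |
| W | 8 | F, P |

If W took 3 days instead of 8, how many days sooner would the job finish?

2

Baseline: F→P→W→U = 7+2+8+6 = 23 → 23 days.
W lies on that path, so at 3 days the path becomes 18 days.
New critical path: F→D→G = 7+9+5 = 21 ⇒ 21 days.
Change in finish: 21 − 23 = -2 days.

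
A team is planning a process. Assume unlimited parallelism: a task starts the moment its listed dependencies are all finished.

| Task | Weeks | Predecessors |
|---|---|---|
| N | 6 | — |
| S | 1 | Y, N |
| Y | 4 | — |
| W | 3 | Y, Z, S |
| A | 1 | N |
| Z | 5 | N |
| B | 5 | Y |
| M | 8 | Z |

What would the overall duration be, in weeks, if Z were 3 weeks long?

17

As given, the longest chain is N→Z→M = 6+5+8 = 19, so the finish is 19 weeks.
Z lies on that path, so at 3 weeks the path becomes 17 weeks.
That remains the longest chain; total 17 weeks.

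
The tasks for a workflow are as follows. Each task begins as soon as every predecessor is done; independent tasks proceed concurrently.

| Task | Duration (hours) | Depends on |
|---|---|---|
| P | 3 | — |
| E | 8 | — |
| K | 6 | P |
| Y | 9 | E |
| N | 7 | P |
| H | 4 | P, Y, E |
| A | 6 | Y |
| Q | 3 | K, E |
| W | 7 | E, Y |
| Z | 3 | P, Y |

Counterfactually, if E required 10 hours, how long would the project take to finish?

Baseline: E→Y→W = 8+9+7 = 24 → 24 hours.
E lies on that path, so at 10 hours the path becomes 26 hours.
No other chain overtakes it, so the finish is 26 hours.

26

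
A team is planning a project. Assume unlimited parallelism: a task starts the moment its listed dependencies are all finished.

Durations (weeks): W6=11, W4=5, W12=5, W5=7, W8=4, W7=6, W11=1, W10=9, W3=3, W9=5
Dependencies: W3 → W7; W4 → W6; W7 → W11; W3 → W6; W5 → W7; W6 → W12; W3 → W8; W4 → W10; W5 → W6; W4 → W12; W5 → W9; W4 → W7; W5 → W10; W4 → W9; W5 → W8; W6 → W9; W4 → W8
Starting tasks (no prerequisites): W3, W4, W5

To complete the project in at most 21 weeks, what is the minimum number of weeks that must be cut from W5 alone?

2

Current finish: 23 weeks; target: 21.
W5 is on every critical path, so each week cut from W5 cuts the finish by one (this holds down to a finish of 21).
Need 23 − 21 = 2 weeks off W5 → W5 becomes 5 weeks, finish becomes 21.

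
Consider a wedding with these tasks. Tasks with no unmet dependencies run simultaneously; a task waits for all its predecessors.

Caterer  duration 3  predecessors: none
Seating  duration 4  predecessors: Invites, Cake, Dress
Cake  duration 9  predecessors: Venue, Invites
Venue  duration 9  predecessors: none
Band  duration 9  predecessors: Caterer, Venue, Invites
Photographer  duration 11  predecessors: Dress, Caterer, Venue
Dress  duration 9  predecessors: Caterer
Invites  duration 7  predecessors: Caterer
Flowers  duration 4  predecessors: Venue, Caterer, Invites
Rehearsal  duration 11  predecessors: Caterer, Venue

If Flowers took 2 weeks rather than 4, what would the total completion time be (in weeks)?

23

Baseline: Caterer→Invites→Cake→Seating = 3+7+9+4 = 23 → 23 weeks.
Flowers is off the critical path — its longest chain is 14 weeks, giving 9 of slack.
The critical path is still Caterer→Invites→Cake→Seating; finish is now 23 weeks.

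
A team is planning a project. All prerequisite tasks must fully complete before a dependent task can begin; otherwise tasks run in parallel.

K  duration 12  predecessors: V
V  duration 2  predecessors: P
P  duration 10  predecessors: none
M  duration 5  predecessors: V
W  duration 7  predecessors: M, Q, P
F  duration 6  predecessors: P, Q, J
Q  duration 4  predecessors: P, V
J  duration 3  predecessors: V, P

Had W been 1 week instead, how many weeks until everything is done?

24

Critical path before the change: P→V→M→W = 10+2+5+7 = 24 giving 24 weeks.
W is on the critical path; changing it to 1 makes that path 18 weeks.
New critical path: P→V→K = 10+2+12 = 24 ⇒ 24 weeks.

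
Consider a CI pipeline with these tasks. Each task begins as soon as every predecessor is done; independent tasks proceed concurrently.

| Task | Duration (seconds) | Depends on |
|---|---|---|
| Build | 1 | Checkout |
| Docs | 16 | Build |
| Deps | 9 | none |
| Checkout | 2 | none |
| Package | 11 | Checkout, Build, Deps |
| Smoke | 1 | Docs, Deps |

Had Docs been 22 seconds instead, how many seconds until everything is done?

26

Actual critical path: Checkout→Build→Docs→Smoke = 2+1+16+1 = 20 ⇒ 20 seconds.
Since Docs is critical, the +6 change carries straight to that chain (now 26 seconds).
That remains the longest chain; total 26 seconds.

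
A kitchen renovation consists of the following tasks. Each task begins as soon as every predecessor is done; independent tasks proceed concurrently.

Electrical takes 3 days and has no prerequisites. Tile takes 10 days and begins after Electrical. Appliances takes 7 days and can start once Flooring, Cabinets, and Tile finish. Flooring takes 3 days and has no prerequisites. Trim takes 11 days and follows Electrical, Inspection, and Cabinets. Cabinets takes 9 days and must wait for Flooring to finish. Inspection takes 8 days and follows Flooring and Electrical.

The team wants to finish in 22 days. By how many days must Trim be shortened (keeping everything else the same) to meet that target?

1

Current finish: 23 days; target: 22.
Trim is on every critical path, so each day cut from Trim cuts the finish by one (this holds down to a finish of 20).
Need 23 − 22 = 1 day off Trim → Trim becomes 10 days, finish becomes 22.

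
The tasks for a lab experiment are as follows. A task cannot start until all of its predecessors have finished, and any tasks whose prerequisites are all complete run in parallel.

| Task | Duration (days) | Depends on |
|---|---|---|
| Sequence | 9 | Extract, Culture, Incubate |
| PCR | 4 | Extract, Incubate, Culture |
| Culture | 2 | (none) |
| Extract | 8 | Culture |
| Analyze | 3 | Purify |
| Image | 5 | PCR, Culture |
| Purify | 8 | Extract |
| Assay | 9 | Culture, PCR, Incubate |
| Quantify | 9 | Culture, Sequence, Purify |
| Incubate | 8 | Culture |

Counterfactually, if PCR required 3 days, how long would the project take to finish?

28

The binding path is Culture→Incubate→Sequence→Quantify = 2+8+9+9 = 28; finish at 28 days.
PCR is off the critical path — its longest chain is 23 days, giving 5 of slack.
No other chain overtakes it, so the finish is 28 days.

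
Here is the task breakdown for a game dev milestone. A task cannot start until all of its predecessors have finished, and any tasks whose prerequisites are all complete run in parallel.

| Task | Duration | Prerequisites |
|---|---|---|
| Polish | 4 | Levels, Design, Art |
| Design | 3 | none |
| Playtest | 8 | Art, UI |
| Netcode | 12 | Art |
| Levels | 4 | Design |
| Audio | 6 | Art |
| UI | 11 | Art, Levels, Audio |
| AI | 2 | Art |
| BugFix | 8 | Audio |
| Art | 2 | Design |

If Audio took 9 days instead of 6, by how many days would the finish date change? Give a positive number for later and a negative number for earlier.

The binding path is Design→Art→Audio→UI→Playtest = 3+2+6+11+8 = 30; finish at 30 days.
Since Audio is critical, the +3 change carries straight to that chain (now 33 days).
No other chain overtakes it, so the finish is 33 days.
Change in finish: 33 − 30 = +3 days.

3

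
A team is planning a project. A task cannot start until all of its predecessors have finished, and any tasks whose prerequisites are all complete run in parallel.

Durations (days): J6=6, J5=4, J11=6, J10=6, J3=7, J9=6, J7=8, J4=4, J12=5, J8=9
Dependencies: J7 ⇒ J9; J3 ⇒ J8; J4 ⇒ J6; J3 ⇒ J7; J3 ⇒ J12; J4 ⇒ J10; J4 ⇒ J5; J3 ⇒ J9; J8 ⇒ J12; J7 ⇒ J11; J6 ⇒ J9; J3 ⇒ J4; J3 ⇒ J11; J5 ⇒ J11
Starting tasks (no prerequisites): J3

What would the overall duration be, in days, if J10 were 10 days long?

As given, the longest chain is J3→J4→J6→J9 = 7+4+6+6 = 23, so the finish is 23 days.
J10 has 6 days of float (longest path through it is 17).
The critical path is still J3→J4→J6→J9; finish is now 23 days.

23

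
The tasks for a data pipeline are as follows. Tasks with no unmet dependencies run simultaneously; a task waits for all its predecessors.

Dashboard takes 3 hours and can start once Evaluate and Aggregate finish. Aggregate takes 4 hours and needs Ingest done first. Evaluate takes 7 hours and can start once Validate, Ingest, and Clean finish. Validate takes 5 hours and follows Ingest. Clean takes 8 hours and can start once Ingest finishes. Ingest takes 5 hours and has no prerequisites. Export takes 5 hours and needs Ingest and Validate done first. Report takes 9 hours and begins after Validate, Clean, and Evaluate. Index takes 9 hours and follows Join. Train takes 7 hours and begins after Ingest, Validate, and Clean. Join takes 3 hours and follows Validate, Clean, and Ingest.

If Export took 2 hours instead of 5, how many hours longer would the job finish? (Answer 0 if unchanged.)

Actual critical path: Ingest→Clean→Evaluate→Report = 5+8+7+9 = 29 ⇒ 29 hours.
Export has 14 hours of float (longest path through it is 15).
That remains the longest chain; total 29 hours.
Change in finish: 29 − 29 = +0 hours.

0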